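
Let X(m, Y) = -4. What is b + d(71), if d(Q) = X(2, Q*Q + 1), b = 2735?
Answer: 2731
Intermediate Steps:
d(Q) = -4
b + d(71) = 2735 - 4 = 2731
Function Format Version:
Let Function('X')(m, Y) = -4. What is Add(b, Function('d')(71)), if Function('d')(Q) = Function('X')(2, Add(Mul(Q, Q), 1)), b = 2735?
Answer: 2731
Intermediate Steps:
Function('d')(Q) = -4
Add(b, Function('d')(71)) = Add(2735, -4) = 2731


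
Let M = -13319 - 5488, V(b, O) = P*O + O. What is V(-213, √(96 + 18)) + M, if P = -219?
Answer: -18807 - 218*√114 ≈ -21135.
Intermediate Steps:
V(b, O) = -218*O (V(b, O) = -219*O + O = -218*O)
M = -18807
V(-213, √(96 + 18)) + M = -218*√(96 + 18) - 18807 = -218*√114 - 18807 = -18807 - 218*√114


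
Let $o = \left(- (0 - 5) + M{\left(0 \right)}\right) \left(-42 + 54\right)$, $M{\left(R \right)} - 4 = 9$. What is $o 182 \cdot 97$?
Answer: $3813264$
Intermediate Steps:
$M{\left(R \right)} = 13$ ($M{\left(R \right)} = 4 + 9 = 13$)
$o = 216$ ($o = \left(- (0 - 5) + 13\right) \left(-42 + 54\right) = \left(\left(-1\right) \left(-5\right) + 13\right) 12 = \left(5 + 13\right) 12 = 18 \cdot 12 = 216$)
$o 182 \cdot 97 = 216 \cdot 182 \cdot 97 = 39312 \cdot 97 = 3813264$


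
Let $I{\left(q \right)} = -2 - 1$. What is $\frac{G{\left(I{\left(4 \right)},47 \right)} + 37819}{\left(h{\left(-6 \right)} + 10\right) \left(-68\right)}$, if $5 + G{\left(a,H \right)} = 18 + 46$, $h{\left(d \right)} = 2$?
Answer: $- \frac{6313}{136} \approx -46.419$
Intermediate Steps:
$I{\left(q \right)} = -3$ ($I{\left(q \right)} = -2 - 1 = -3$)
$G{\left(a,H \right)} = 59$ ($G{\left(a,H \right)} = -5 + \left(18 + 46\right) = -5 + 64 = 59$)
$\frac{G{\left(I{\left(4 \right)},47 \right)} + 37819}{\left(h{\left(-6 \right)} + 10\right) \left(-68\right)} = \frac{59 + 37819}{\left(2 + 10\right) \left(-68\right)} = \frac{37878}{12 \left(-68\right)} = \frac{37878}{-816} = 37878 \left(- \frac{1}{816}\right) = - \frac{6313}{136}$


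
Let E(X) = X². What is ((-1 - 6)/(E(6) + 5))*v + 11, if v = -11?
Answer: 528/41 ≈ 12.878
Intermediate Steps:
((-1 - 6)/(E(6) + 5))*v + 11 = ((-1 - 6)/(6² + 5))*(-11) + 11 = -7/(36 + 5)*(-11) + 11 = -7/41*(-11) + 11 = 77/41 + 11 = 528/41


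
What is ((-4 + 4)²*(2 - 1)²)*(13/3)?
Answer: 0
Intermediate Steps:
((-4 + 4)²*(2 - 1)²)*(13/3) = (0²*1²)*(13*(⅓)) = (0*1)*(13/3) = 0*(13/3) = 0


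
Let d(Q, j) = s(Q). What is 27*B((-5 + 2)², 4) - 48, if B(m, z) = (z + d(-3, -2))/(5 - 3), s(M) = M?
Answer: -69/2 ≈ -34.500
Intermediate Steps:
d(Q, j) = Q
B(m, z) = -3/2 + z/2 (B(m, z) = (z - 3)/(5 - 3) = (-3 + z)/2 = (-3 + z)*(½) = -3/2 + z/2)
27*B((-5 + 2)², 4) - 48 = 27*(-3/2 + (½)*4) - 48 = 27*(-3/2 + 2) - 48 = 27*(½) - 48 = 27/2 - 48 = -69/2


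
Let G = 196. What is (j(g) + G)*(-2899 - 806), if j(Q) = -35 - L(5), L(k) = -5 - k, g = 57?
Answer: -633555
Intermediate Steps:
j(Q) = -25 (j(Q) = -35 - (-5 - 1*5) = -35 - (-5 - 5) = -35 - 1*(-10) = -35 + 10 = -25)
(j(g) + G)*(-2899 - 806) = (-25 + 196)*(-2899 - 806) = 171*(-3705) = -633555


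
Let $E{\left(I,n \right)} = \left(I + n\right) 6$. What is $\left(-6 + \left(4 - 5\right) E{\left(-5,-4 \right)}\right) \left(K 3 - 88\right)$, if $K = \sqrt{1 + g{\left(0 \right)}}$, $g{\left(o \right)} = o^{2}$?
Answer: $-4080$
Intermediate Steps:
$E{\left(I,n \right)} = 6 I + 6 n$
$K = 1$ ($K = \sqrt{1 + 0^{2}} = \sqrt{1 + 0} = \sqrt{1} = 1$)
$\left(-6 + \left(4 - 5\right) E{\left(-5,-4 \right)}\right) \left(K 3 - 88\right) = \left(-6 + \left(4 - 5\right) \left(6 \left(-5\right) + 6 \left(-4\right)\right)\right) \left(1 \cdot 3 - 88\right) = \left(-6 - \left(-30 - 24\right)\right) \left(3 - 88\right) = \left(-6 - -54\right) \left(-85\right) = \left(-6 + 54\right) \left(-85\right) = 48 \left(-85\right) = -4080$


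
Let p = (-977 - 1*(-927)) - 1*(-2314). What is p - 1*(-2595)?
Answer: 4859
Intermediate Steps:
p = 2264 (p = (-977 + 927) + 2314 = -50 + 2314 = 2264)
p - 1*(-2595) = 2264 - 1*(-2595) = 2264 + 2595 = 4859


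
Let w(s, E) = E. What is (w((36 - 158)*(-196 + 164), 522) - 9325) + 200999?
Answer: 192196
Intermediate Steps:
(w((36 - 158)*(-196 + 164), 522) - 9325) + 200999 = (522 - 9325) + 200999 = -8803 + 200999 = 192196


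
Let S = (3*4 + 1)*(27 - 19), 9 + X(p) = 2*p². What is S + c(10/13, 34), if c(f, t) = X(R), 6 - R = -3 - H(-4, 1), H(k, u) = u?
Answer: 295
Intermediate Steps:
R = 10 (R = 6 - (-3 - 1*1) = 6 - (-3 - 1) = 6 - 1*(-4) = 6 + 4 = 10)
X(p) = -9 + 2*p²
c(f, t) = 191 (c(f, t) = -9 + 2*10² = -9 + 2*100 = -9 + 200 = 191)
S = 104 (S = (12 + 1)*8 = 13*8 = 104)
S + c(10/13, 34) = 104 + 191 = 295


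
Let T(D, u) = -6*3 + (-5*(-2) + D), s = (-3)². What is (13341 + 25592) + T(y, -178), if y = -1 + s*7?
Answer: 38987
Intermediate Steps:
s = 9
y = 62 (y = -1 + 9*7 = -1 + 63 = 62)
T(D, u) = -8 + D (T(D, u) = -18 + (10 + D) = -8 + D)
(13341 + 25592) + T(y, -178) = (13341 + 25592) + (-8 + 62) = 38933 + 54 = 38987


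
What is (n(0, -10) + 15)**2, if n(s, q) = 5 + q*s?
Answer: 400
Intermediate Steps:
(n(0, -10) + 15)**2 = ((5 - 10*0) + 15)**2 = ((5 + 0) + 15)**2 = (5 + 15)**2 = 20**2 = 400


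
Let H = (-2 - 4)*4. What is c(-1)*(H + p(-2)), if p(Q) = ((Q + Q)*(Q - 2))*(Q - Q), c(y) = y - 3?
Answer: 96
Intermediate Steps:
H = -24 (H = -6*4 = -24)
c(y) = -3 + y
p(Q) = 0 (p(Q) = ((2*Q)*(-2 + Q))*0 = (2*Q*(-2 + Q))*0 = 0)
c(-1)*(H + p(-2)) = (-3 - 1)*(-24 + 0) = -4*(-24) = 96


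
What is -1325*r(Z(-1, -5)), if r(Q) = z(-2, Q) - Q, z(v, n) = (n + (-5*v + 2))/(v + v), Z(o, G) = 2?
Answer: 14575/2 ≈ 7287.5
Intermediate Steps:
z(v, n) = (2 + n - 5*v)/(2*v) (z(v, n) = (n + (2 - 5*v))/((2*v)) = (2 + n - 5*v)*(1/(2*v)) = (2 + n - 5*v)/(2*v))
r(Q) = -3 - 5*Q/4 (r(Q) = (1/2)*(2 + Q - 5*(-2))/(-2) - Q = (1/2)*(-1/2)*(2 + Q + 10) - Q = (1/2)*(-1/2)*(12 + Q) - Q = (-3 - Q/4) - Q = -3 - 5*Q/4)
-1325*r(Z(-1, -5)) = -1325*(-3 - 5/4*2) = -1325*(-3 - 5/2) = -1325*(-11/2) = 14575/2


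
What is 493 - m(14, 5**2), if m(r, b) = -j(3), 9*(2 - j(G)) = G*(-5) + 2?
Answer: 4468/9 ≈ 496.44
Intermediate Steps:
j(G) = 16/9 + 5*G/9 (j(G) = 2 - (G*(-5) + 2)/9 = 2 - (-5*G + 2)/9 = 2 - (2 - 5*G)/9 = 2 + (-2/9 + 5*G/9) = 16/9 + 5*G/9)
m(r, b) = -31/9 (m(r, b) = -(16/9 + (5/9)*3) = -(16/9 + 5/3) = -1*31/9 = -31/9)
493 - m(14, 5**2) = 493 - 1*(-31/9) = 493 + 31/9 = 4468/9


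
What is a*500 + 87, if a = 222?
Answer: 111087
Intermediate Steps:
a*500 + 87 = 222*500 + 87 = 111000 + 87 = 111087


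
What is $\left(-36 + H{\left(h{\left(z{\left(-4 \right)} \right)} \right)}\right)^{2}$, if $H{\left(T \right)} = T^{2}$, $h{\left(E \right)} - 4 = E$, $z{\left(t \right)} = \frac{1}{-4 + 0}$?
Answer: $\frac{123201}{256} \approx 481.25$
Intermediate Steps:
$z{\left(t \right)} = - \frac{1}{4}$ ($z{\left(t \right)} = \frac{1}{-4} = - \frac{1}{4}$)
$h{\left(E \right)} = 4 + E$
$\left(-36 + H{\left(h{\left(z{\left(-4 \right)} \right)} \right)}\right)^{2} = \left(-36 + \left(4 - \frac{1}{4}\right)^{2}\right)^{2} = \left(-36 + \left(\frac{15}{4}\right)^{2}\right)^{2} = \left(-36 + \frac{225}{16}\right)^{2} = \left(- \frac{351}{16}\right)^{2} = \frac{123201}{256}$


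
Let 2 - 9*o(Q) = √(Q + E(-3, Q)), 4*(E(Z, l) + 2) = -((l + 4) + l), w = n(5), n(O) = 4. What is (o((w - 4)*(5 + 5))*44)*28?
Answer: 2464/9 - 1232*I*√3/9 ≈ 273.78 - 237.1*I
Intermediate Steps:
w = 4
E(Z, l) = -3 - l/2 (E(Z, l) = -2 + (-((l + 4) + l))/4 = -2 + (-((4 + l) + l))/4 = -2 + (-(4 + 2*l))/4 = -2 + (-4 - 2*l)/4 = -2 + (-1 - l/2) = -3 - l/2)
o(Q) = 2/9 - √(-3 + Q/2)/9 (o(Q) = 2/9 - √(Q + (-3 - Q/2))/9 = 2/9 - √(-3 + Q/2)/9)
(o((w - 4)*(5 + 5))*44)*28 = ((2/9 - √(-12 + 2*((4 - 4)*(5 + 5)))/18)*44)*28 = ((2/9 - √(-12 + 2*(0*10))/18)*44)*28 = ((2/9 - √(-12 + 2*0)/18)*44)*28 = ((2/9 - √(-12 + 0)/18)*44)*28 = ((2/9 - I*√3/9)*44)*28 = (88/9 - 44*I*√3/9)*28 = 2464/9 - 1232*I*√3/9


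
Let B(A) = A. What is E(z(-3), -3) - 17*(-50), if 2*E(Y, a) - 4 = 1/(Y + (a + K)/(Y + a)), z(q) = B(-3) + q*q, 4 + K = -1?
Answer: 17043/20 ≈ 852.15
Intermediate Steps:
K = -5 (K = -4 - 1 = -5)
z(q) = -3 + q² (z(q) = -3 + q*q = -3 + q²)
E(Y, a) = 2 + 1/(2*(Y + (-5 + a)/(Y + a))) (E(Y, a) = 2 + 1/(2*(Y + (a - 5)/(Y + a))) = 2 + 1/(2*(Y + (-5 + a)/(Y + a))))
E(z(-3), -3) - 17*(-50) = (-10 + (-3 + (-3)²)/2 + 2*(-3 + (-3)²)² + (5/2)*(-3) + 2*(-3 + (-3)²)*(-3))/(-5 - 3 + (-3 + (-3)²)² + (-3 + (-3)²)*(-3)) - 17*(-50) = (-10 + (-3 + 9)/2 + 2*(-3 + 9)² - 15/2 + 2*(-3 + 9)*(-3))/(-5 - 3 + (-3 + 9)² + (-3 + 9)*(-3)) + 850 = (-10 + (½)*6 + 2*6² - 15/2 + 2*6*(-3))/(-5 - 3 + 6² + 6*(-3)) + 850 = (-10 + 3 + 2*36 - 15/2 - 36)/(-5 - 3 + 36 - 18) + 850 = (-10 + 3 + 72 - 15/2 - 36)/10 + 850 = (⅒)*(43/2) + 850 = 43/20 + 850 = 17043/20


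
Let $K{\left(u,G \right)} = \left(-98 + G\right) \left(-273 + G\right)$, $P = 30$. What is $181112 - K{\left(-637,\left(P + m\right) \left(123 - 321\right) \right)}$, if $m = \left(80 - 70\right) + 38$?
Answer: $-244092502$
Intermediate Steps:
$m = 48$ ($m = 10 + 38 = 48$)
$K{\left(u,G \right)} = \left(-273 + G\right) \left(-98 + G\right)$
$181112 - K{\left(-637,\left(P + m\right) \left(123 - 321\right) \right)} = 181112 - \left(26754 + \left(\left(30 + 48\right) \left(123 - 321\right)\right)^{2} - 371 \left(30 + 48\right) \left(123 - 321\right)\right) = 181112 - \left(26754 + \left(78 \left(-198\right)\right)^{2} - 371 \cdot 78 \left(-198\right)\right) = 181112 - \left(26754 + \left(-15444\right)^{2} - -5729724\right) = 181112 - \left(26754 + 238517136 + 5729724\right) = 181112 - 244273614 = -244092502$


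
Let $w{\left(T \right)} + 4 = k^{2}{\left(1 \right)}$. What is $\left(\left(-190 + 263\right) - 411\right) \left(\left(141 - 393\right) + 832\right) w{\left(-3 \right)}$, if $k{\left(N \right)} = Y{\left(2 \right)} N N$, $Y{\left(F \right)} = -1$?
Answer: $588120$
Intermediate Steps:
$k{\left(N \right)} = - N^{2}$ ($k{\left(N \right)} = - N N = - N^{2}$)
$w{\left(T \right)} = -3$ ($w{\left(T \right)} = -4 + \left(- 1^{2}\right)^{2} = -4 + \left(\left(-1\right) 1\right)^{2} = -4 + \left(-1\right)^{2} = -4 + 1 = -3$)
$\left(\left(-190 + 263\right) - 411\right) \left(\left(141 - 393\right) + 832\right) w{\left(-3 \right)} = \left(\left(-190 + 263\right) - 411\right) \left(\left(141 - 393\right) + 832\right) \left(-3\right) = \left(73 - 411\right) \left(\left(141 - 393\right) + 832\right) \left(-3\right) = - 338 \left(-252 + 832\right) \left(-3\right) = \left(-338\right) 580 \left(-3\right) = \left(-196040\right) \left(-3\right) = 588120$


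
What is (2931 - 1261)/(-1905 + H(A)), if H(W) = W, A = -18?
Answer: -1670/1923 ≈ -0.86843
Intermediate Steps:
(2931 - 1261)/(-1905 + H(A)) = (2931 - 1261)/(-1905 - 18) = 1670/(-1923) = 1670*(-1/1923) = -1670/1923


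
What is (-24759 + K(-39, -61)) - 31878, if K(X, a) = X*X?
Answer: -55116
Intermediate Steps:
K(X, a) = X²
(-24759 + K(-39, -61)) - 31878 = (-24759 + (-39)²) - 31878 = (-24759 + 1521) - 31878 = -23238 - 31878 = -55116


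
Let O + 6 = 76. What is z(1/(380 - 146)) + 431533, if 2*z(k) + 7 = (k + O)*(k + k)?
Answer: 23628845683/54756 ≈ 4.3153e+5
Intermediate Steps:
O = 70 (O = -6 + 76 = 70)
z(k) = -7/2 + k*(70 + k) (z(k) = -7/2 + ((k + 70)*(k + k))/2 = -7/2 + ((70 + k)*(2*k))/2 = -7/2 + (2*k*(70 + k))/2 = -7/2 + k*(70 + k))
z(1/(380 - 146)) + 431533 = (-7/2 + (1/(380 - 146))**2 + 70/(380 - 146)) + 431533 = (-7/2 + (1/234)**2 + 70/234) + 431533 = (-7/2 + (1/234)**2 + 70*(1/234)) + 431533 = (-7/2 + 1/54756 + 35/117) + 431533 = -175265/54756 + 431533 = 23628845683/54756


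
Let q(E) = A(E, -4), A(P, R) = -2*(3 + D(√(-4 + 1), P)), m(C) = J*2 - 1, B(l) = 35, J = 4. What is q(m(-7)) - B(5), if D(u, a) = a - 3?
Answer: -49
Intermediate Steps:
D(u, a) = -3 + a
m(C) = 7 (m(C) = 4*2 - 1 = 8 - 1 = 7)
A(P, R) = -2*P (A(P, R) = -2*(3 + (-3 + P)) = -2*P)
q(E) = -2*E
q(m(-7)) - B(5) = -2*7 - 1*35 = -14 - 35 = -49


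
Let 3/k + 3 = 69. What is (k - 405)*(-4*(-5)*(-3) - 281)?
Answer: 276179/2 ≈ 1.3809e+5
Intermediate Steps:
k = 1/22 (k = 3/(-3 + 69) = 3/66 = 3*(1/66) = 1/22 ≈ 0.045455)
(k - 405)*(-4*(-5)*(-3) - 281) = (1/22 - 405)*(-4*(-5)*(-3) - 281) = -8909*(20*(-3) - 281)/22 = -8909*(-60 - 281)/22 = -8909/22*(-341) = 276179/2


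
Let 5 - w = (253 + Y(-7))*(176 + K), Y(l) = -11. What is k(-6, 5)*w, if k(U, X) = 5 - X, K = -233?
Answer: 0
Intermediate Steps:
w = 13799 (w = 5 - (253 - 11)*(176 - 233) = 5 - 242*(-57) = 5 - 1*(-13794) = 5 + 13794 = 13799)
k(-6, 5)*w = (5 - 1*5)*13799 = (5 - 5)*13799 = 0*13799 = 0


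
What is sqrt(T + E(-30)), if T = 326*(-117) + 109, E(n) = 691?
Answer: I*sqrt(37342) ≈ 193.24*I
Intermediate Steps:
T = -38033 (T = -38142 + 109 = -38033)
sqrt(T + E(-30)) = sqrt(-38033 + 691) = sqrt(-37342) = I*sqrt(37342)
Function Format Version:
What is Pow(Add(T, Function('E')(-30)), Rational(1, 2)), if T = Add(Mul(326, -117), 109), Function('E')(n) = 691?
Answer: Mul(I, Pow(37342, Rational(1, 2))) ≈ Mul(193.24, I)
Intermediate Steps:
T = -38033 (T = Add(-38142, 109) = -38033)
Pow(Add(T, Function('E')(-30)), Rational(1, 2)) = Pow(Add(-38033, 691), Rational(1, 2)) = Pow(-37342, Rational(1, 2)) = Mul(I, Pow(37342, Rational(1, 2)))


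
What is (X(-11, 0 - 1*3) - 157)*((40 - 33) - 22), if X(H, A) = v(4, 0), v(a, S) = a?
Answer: 2295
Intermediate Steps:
X(H, A) = 4
(X(-11, 0 - 1*3) - 157)*((40 - 33) - 22) = (4 - 157)*((40 - 33) - 22) = -153*(7 - 22) = -153*(-15) = 2295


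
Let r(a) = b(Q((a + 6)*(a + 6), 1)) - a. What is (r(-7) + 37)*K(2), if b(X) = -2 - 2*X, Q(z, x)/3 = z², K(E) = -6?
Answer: -216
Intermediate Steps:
Q(z, x) = 3*z²
r(a) = -2 - a - 6*(6 + a)⁴ (r(a) = (-2 - 6*((a + 6)*(a + 6))²) - a = (-2 - 6*((6 + a)*(6 + a))²) - a = (-2 - 6*((6 + a)²)²) - a = (-2 - 6*(6 + a)⁴) - a = -2 - a - 6*(6 + a)⁴)
(r(-7) + 37)*K(2) = ((-2 - 1*(-7) - 6*(6 - 7)⁴) + 37)*(-6) = ((-2 + 7 - 6*(-1)⁴) + 37)*(-6) = ((-2 + 7 - 6*1) + 37)*(-6) = ((-2 + 7 - 6) + 37)*(-6) = (-1 + 37)*(-6) = 36*(-6) = -216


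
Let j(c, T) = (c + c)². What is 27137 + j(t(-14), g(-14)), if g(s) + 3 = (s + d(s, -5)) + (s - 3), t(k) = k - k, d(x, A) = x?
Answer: 27137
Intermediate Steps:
t(k) = 0
g(s) = -6 + 3*s (g(s) = -3 + ((s + s) + (s - 3)) = -3 + (2*s + (-3 + s)) = -3 + (-3 + 3*s) = -6 + 3*s)
j(c, T) = 4*c² (j(c, T) = (2*c)² = 4*c²)
27137 + j(t(-14), g(-14)) = 27137 + 4*0² = 27137 + 4*0 = 27137 + 0 = 27137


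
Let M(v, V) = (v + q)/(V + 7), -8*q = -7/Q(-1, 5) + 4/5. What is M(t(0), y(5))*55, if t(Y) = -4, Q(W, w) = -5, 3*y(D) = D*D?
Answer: -5643/368 ≈ -15.334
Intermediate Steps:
y(D) = D²/3 (y(D) = (D*D)/3 = D²/3)
q = -11/40 (q = -(-7/(-5) + 4/5)/8 = -(-7*(-⅕) + 4*(⅕))/8 = -(7/5 + ⅘)/8 = -⅛*11/5 = -11/40 ≈ -0.27500)
M(v, V) = (-11/40 + v)/(7 + V) (M(v, V) = (v - 11/40)/(V + 7) = (-11/40 + v)/(7 + V))
M(t(0), y(5))*55 = ((-11/40 - 4)/(7 + (⅓)*5²))*55 = (-171/40/(7 + (⅓)*25))*55 = (-171/40/(7 + 25/3))*55 = (-171/40/(46/3))*55 = ((3/46)*(-171/40))*55 = -513/1840*55 = -5643/368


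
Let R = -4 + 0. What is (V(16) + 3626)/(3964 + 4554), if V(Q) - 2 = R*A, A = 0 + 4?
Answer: 1806/4259 ≈ 0.42404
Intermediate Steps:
R = -4
A = 4
V(Q) = -14 (V(Q) = 2 - 4*4 = 2 - 16 = -14)
(V(16) + 3626)/(3964 + 4554) = (-14 + 3626)/(3964 + 4554) = 3612/8518 = 3612*(1/8518) = 1806/4259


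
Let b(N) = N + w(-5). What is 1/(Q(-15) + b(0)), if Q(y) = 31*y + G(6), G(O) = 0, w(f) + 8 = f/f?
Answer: -1/472 ≈ -0.0021186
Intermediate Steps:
w(f) = -7 (w(f) = -8 + f/f = -8 + 1 = -7)
Q(y) = 31*y (Q(y) = 31*y + 0 = 31*y)
b(N) = -7 + N (b(N) = N - 7 = -7 + N)
1/(Q(-15) + b(0)) = 1/(31*(-15) + (-7 + 0)) = 1/(-465 - 7) = 1/(-472) = -1/472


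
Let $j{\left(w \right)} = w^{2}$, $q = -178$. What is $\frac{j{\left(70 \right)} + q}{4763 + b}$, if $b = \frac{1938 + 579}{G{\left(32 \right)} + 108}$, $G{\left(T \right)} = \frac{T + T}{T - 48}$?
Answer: $\frac{491088}{497869} \approx 0.98638$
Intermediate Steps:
$G{\left(T \right)} = \frac{2 T}{-48 + T}$
$b = \frac{2517}{104}$ ($b = \frac{1938 + 579}{2 \cdot 32 \frac{1}{-48 + 32} + 108} = \frac{2517}{2 \cdot 32 \frac{1}{-16} + 108} = \frac{2517}{2 \cdot 32 \left(- \frac{1}{16}\right) + 108} = \frac{2517}{-4 + 108} = \frac{2517}{104} \approx 24.202$)
$\frac{j{\left(70 \right)} + q}{4763 + b} = \frac{70^{2} - 178}{4763 + \frac{2517}{104}} = \frac{4900 - 178}{\frac{497869}{104}} = 4722 \cdot \frac{104}{497869} = \frac{491088}{497869}$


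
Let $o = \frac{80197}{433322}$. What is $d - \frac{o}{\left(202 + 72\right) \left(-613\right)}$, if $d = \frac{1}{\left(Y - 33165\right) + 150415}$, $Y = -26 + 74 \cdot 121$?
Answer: $\frac{41450363415}{4591720240180996} \approx 9.0272 \cdot 10^{-6}$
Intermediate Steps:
$o = \frac{80197}{433322}$ ($o = 80197 \cdot \frac{1}{433322} = \frac{80197}{433322} \approx 0.18507$)
$Y = 8928$ ($Y = -26 + 8954 = 8928$)
$d = \frac{1}{126178}$ ($d = \frac{1}{\left(8928 - 33165\right) + 150415} = \frac{1}{-24237 + 150415} = \frac{1}{126178} \approx 7.9253 \cdot 10^{-6}$)
$d - \frac{o}{\left(202 + 72\right) \left(-613\right)} = \frac{1}{126178} - \frac{80197}{433322 \left(202 + 72\right) \left(-613\right)} = \frac{1}{126178} - \frac{80197}{433322 \cdot 274 \left(-613\right)} = \frac{1}{126178} - \frac{80197}{433322 \left(-167962\right)} = \frac{1}{126178} - \frac{80197}{433322} \left(- \frac{1}{167962}\right) = \frac{1}{126178} - - \frac{80197}{72781629764} = \frac{1}{126178} + \frac{80197}{72781629764} = \frac{41450363415}{4591720240180996}$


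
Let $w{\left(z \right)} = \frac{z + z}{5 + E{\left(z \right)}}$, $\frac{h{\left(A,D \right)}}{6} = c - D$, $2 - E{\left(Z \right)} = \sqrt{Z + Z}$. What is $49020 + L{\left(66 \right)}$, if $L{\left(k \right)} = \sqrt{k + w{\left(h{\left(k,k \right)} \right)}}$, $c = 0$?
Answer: $49020 + \sqrt{66 - \frac{792}{7 - 6 i \sqrt{22}}} \approx 49028.0 - 1.6798 i$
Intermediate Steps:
$E{\left(Z \right)} = 2 - \sqrt{2} \sqrt{Z}$ ($E{\left(Z \right)} = 2 - \sqrt{Z + Z} = 2 - \sqrt{2 Z} = 2 - \sqrt{2} \sqrt{Z}$)
$h{\left(A,D \right)} = - 6 D$ ($h{\left(A,D \right)} = 6 \left(0 - D\right) = 6 \left(- D\right) = - 6 D$)
$w{\left(z \right)} = \frac{2 z}{7 - \sqrt{2} \sqrt{z}}$ ($w{\left(z \right)} = \frac{z + z}{5 - \left(-2 + \sqrt{2} \sqrt{z}\right)} = \frac{2 z}{7 - \sqrt{2} \sqrt{z}}$)
$L{\left(k \right)} = \sqrt{k + \frac{12 k}{-7 + 2 \sqrt{3} \sqrt{- k}}}$ ($L{\left(k \right)} = \sqrt{k - \frac{2 \left(- 6 k\right)}{-7 + \sqrt{2} \sqrt{- 6 k}}} = \sqrt{k - \frac{2 \left(- 6 k\right)}{-7 + \sqrt{2} \sqrt{6} \sqrt{- k}}} = \sqrt{k - \frac{2 \left(- 6 k\right)}{-7 + 2 \sqrt{3} \sqrt{- k}}} = \sqrt{k + \frac{12 k}{-7 + 2 \sqrt{3} \sqrt{- k}}}$)
$49020 + L{\left(66 \right)} = 49020 + \sqrt{\frac{66 \left(5 + 2 \sqrt{3} \sqrt{\left(-1\right) 66}\right)}{-7 + 2 \sqrt{3} \sqrt{\left(-1\right) 66}}} = 49020 + \sqrt{\frac{66 \left(5 + 2 \sqrt{3} \sqrt{-66}\right)}{-7 + 2 \sqrt{3} \sqrt{-66}}} = 49020 + \sqrt{\frac{66 \left(5 + 2 \sqrt{3} i \sqrt{66}\right)}{-7 + 2 \sqrt{3} i \sqrt{66}}} = 49020 + \sqrt{\frac{66 \left(5 + 6 i \sqrt{22}\right)}{-7 + 6 i \sqrt{22}}} = 49020 + \sqrt{66} \sqrt{\frac{5 + 6 i \sqrt{22}}{-7 + 6 i \sqrt{22}}}$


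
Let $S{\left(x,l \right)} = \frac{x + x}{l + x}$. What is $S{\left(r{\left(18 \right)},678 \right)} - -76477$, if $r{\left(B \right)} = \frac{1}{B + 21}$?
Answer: $\frac{2022281313}{26443} \approx 76477.0$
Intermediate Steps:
$r{\left(B \right)} = \frac{1}{21 + B}$
$S{\left(x,l \right)} = \frac{2 x}{l + x}$
$S{\left(r{\left(18 \right)},678 \right)} - -76477 = \frac{2}{\left(21 + 18\right) \left(678 + \frac{1}{21 + 18}\right)} - -76477 = \frac{2}{39 \left(678 + \frac{1}{39}\right)} + 76477 = 2 \cdot \frac{1}{39} \frac{1}{678 + \frac{1}{39}} + 76477 = 2 \cdot \frac{1}{39} \frac{1}{\frac{26443}{39}} + 76477 = 2 \cdot \frac{1}{39} \cdot \frac{39}{26443} + 76477 = \frac{2}{26443} + 76477 = \frac{2022281313}{26443}$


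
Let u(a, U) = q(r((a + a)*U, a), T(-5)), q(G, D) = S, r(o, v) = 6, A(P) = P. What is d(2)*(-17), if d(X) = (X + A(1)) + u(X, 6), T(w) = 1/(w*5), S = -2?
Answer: -17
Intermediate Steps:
T(w) = 1/(5*w)
q(G, D) = -2
u(a, U) = -2
d(X) = -1 + X (d(X) = (X + 1) - 2 = (1 + X) - 2 = -1 + X)
d(2)*(-17) = (-1 + 2)*(-17) = 1*(-17) = -17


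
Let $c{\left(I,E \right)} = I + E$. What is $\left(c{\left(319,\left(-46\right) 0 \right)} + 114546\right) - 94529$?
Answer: $20336$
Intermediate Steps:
$c{\left(I,E \right)} = E + I$
$\left(c{\left(319,\left(-46\right) 0 \right)} + 114546\right) - 94529 = \left(\left(\left(-46\right) 0 + 319\right) + 114546\right) - 94529 = \left(\left(0 + 319\right) + 114546\right) - 94529 = \left(319 + 114546\right) - 94529 = 114865 - 94529 = 20336$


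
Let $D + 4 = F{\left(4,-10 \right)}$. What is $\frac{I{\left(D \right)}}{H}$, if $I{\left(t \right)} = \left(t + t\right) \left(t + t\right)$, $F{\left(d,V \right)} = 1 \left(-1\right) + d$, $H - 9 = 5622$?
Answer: $\frac{4}{5631} \approx 0.00071035$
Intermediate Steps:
$H = 5631$ ($H = 9 + 5622 = 5631$)
$F{\left(d,V \right)} = -1 + d$
$D = -1$ ($D = -4 + \left(-1 + 4\right) = -4 + 3 = -1$)
$I{\left(t \right)} = 4 t^{2}$ ($I{\left(t \right)} = 2 t 2 t = 4 t^{2}$)
$\frac{I{\left(D \right)}}{H} = \frac{4 \left(-1\right)^{2}}{5631} = 4 \cdot 1 \cdot \frac{1}{5631} = 4 \cdot \frac{1}{5631} = \frac{4}{5631}$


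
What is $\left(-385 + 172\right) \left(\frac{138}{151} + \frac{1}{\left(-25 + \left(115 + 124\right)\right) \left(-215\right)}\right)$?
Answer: $- \frac{1352385777}{6947510} \approx -194.66$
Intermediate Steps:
$\left(-385 + 172\right) \left(\frac{138}{151} + \frac{1}{\left(-25 + \left(115 + 124\right)\right) \left(-215\right)}\right) = - 213 \left(138 \cdot \frac{1}{151} + \frac{1}{-25 + 239} \left(- \frac{1}{215}\right)\right) = - 213 \left(\frac{138}{151} + \frac{1}{214} \left(- \frac{1}{215}\right)\right) = - 213 \left(\frac{138}{151} - \frac{1}{46010}\right) = \left(-213\right) \frac{6349229}{6947510} = - \frac{1352385777}{6947510}$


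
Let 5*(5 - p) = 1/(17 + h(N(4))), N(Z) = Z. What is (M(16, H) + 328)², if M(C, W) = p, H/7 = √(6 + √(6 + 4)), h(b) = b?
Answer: 1222481296/11025 ≈ 1.1088e+5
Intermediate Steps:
H = 7*√(6 + √10) (H = 7*√(6 + √(6 + 4)) = 7*√(6 + √10) ≈ 21.188)
p = 524/105 (p = 5 - 1/(5*(17 + 4)) = 5 - ⅕/21 = 5 - ⅕*1/21 = 5 - 1/105 = 524/105 ≈ 4.9905)
M(C, W) = 524/105
(M(16, H) + 328)² = (524/105 + 328)² = (34964/105)² = 1222481296/11025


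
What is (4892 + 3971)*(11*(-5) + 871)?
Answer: 7232208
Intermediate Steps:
(4892 + 3971)*(11*(-5) + 871) = 8863*(-55 + 871) = 8863*816 = 7232208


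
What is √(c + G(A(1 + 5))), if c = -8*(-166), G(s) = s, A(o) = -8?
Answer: 2*√330 ≈ 36.332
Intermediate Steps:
c = 1328
√(c + G(A(1 + 5))) = √(1328 - 8) = √1320 = 2*√330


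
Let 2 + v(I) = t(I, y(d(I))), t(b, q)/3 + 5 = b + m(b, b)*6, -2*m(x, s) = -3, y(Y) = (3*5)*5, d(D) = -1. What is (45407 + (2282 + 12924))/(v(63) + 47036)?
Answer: 60613/47235 ≈ 1.2832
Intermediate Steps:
y(Y) = 75 (y(Y) = 15*5 = 75)
m(x, s) = 3/2 (m(x, s) = -½*(-3) = 3/2)
t(b, q) = 12 + 3*b (t(b, q) = -15 + 3*(b + (3/2)*6) = -15 + 3*(b + 9) = -15 + 3*(9 + b) = -15 + (27 + 3*b) = 12 + 3*b)
v(I) = 10 + 3*I (v(I) = -2 + (12 + 3*I) = 10 + 3*I)
(45407 + (2282 + 12924))/(v(63) + 47036) = (45407 + (2282 + 12924))/((10 + 3*63) + 47036) = (45407 + 15206)/((10 + 189) + 47036) = 60613/(199 + 47036) = 60613/47235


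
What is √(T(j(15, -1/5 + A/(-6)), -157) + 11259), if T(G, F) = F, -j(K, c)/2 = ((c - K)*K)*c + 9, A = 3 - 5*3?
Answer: √11102 ≈ 105.37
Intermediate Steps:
A = -12 (A = 3 - 15 = -12)
j(K, c) = -18 - 2*K*c*(c - K) (j(K, c) = -2*(((c - K)*K)*c + 9) = -2*((K*(c - K))*c + 9) = -2*(K*c*(c - K) + 9) = -2*(9 + K*c*(c - K)) = -18 - 2*K*c*(c - K))
√(T(j(15, -1/5 + A/(-6)), -157) + 11259) = √(-157 + 11259) = √11102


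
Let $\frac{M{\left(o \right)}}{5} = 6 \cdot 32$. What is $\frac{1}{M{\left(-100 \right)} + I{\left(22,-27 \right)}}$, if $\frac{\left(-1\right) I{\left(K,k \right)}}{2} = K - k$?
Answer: $\frac{1}{862} \approx 0.0011601$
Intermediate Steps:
$I{\left(K,k \right)} = - 2 K + 2 k$ ($I{\left(K,k \right)} = - 2 \left(K - k\right) = - 2 K + 2 k$)
$M{\left(o \right)} = 960$ ($M{\left(o \right)} = 5 \cdot 6 \cdot 32 = 5 \cdot 192 = 960$)
$\frac{1}{M{\left(-100 \right)} + I{\left(22,-27 \right)}} = \frac{1}{960 + \left(\left(-2\right) 22 + 2 \left(-27\right)\right)} = \frac{1}{960 - 98} = \frac{1}{862}$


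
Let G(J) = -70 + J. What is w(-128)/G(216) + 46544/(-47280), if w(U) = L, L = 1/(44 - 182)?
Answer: -19537829/19845780 ≈ -0.98448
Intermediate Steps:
L = -1/138 (L = 1/(-138) = -1/138 ≈ -0.0072464)
w(U) = -1/138
w(-128)/G(216) + 46544/(-47280) = -1/(138*(-70 + 216)) + 46544/(-47280) = -1/138/146 + 46544*(-1/47280) = -1/138*1/146 - 2909/2955 = -1/20148 - 2909/2955 = -19537829/19845780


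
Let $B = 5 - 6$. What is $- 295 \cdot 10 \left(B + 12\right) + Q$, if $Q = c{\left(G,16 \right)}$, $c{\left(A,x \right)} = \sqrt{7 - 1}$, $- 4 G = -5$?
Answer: $-32450 + \sqrt{6} \approx -32448.0$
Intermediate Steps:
$G = \frac{5}{4}$ ($G = \left(- \frac{1}{4}\right) \left(-5\right) = \frac{5}{4} \approx 1.25$)
$B = -1$ ($B = 5 - 6 = -1$)
$c{\left(A,x \right)} = \sqrt{6}$
$Q = \sqrt{6} \approx 2.4495$
$- 295 \cdot 10 \left(B + 12\right) + Q = - 295 \cdot 10 \left(-1 + 12\right) + \sqrt{6} = - 295 \cdot 10 \cdot 11 + \sqrt{6} = \left(-295\right) 110 + \sqrt{6} = -32450 + \sqrt{6}$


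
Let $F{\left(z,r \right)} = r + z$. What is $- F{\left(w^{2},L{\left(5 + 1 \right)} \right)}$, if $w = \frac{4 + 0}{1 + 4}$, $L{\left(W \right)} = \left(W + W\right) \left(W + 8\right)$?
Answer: $- \frac{4216}{25} \approx -168.64$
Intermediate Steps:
$L{\left(W \right)} = 2 W \left(8 + W\right)$
$w = \frac{4}{5} \approx 0.8$
$- F{\left(w^{2},L{\left(5 + 1 \right)} \right)} = - (2 \left(5 + 1\right) \left(8 + \left(5 + 1\right)\right) + \left(\frac{4}{5}\right)^{2}) = - (2 \cdot 6 \left(8 + 6\right) + \frac{16}{25}) = - (2 \cdot 6 \cdot 14 + \frac{16}{25}) = - (168 + \frac{16}{25}) = \left(-1\right) \frac{4216}{25} = - \frac{4216}{25}$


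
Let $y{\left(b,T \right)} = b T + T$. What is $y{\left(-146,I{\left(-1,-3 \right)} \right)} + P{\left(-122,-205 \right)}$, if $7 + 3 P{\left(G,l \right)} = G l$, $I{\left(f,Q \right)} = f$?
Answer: $\frac{25438}{3} \approx 8479.3$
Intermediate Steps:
$y{\left(b,T \right)} = T + T b$ ($y{\left(b,T \right)} = T b + T = T + T b$)
$P{\left(G,l \right)} = - \frac{7}{3} + \frac{G l}{3}$
$y{\left(-146,I{\left(-1,-3 \right)} \right)} + P{\left(-122,-205 \right)} = - (1 - 146) - \left(\frac{7}{3} + \frac{122}{3} \left(-205\right)\right) = \left(-1\right) \left(-145\right) + \left(- \frac{7}{3} + \frac{25010}{3}\right) = 145 + \frac{25003}{3} = \frac{25438}{3}$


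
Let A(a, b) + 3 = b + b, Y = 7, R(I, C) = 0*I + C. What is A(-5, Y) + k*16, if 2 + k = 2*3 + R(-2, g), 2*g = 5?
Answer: 115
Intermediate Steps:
g = 5/2 (g = (1/2)*5 = 5/2 ≈ 2.5000)
R(I, C) = C (R(I, C) = 0 + C = C)
A(a, b) = -3 + 2*b (A(a, b) = -3 + (b + b) = -3 + 2*b)
k = 13/2 (k = -2 + (2*3 + 5/2) = -2 + (6 + 5/2) = -2 + 17/2 = 13/2 ≈ 6.5000)
A(-5, Y) + k*16 = (-3 + 2*7) + (13/2)*16 = (-3 + 14) + 104 = 11 + 104 = 115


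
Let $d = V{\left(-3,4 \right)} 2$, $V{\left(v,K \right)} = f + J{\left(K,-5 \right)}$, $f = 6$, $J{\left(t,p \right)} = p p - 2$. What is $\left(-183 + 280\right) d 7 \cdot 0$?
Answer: $0$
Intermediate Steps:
$J{\left(t,p \right)} = -2 + p^{2}$ ($J{\left(t,p \right)} = p^{2} - 2 = -2 + p^{2}$)
$V{\left(v,K \right)} = 29$ ($V{\left(v,K \right)} = 6 - \left(2 - \left(-5\right)^{2}\right) = 6 + \left(-2 + 25\right) = 6 + 23 = 29$)
$d = 58$ ($d = 29 \cdot 2 = 58$)
$\left(-183 + 280\right) d 7 \cdot 0 = \left(-183 + 280\right) 58 \cdot 7 \cdot 0 = 97 \cdot 406 \cdot 0 = 97 \cdot 0 = 0$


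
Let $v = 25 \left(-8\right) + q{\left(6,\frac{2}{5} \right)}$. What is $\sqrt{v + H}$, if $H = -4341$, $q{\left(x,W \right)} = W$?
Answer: $\frac{i \sqrt{113515}}{5} \approx 67.384 i$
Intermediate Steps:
$v = - \frac{998}{5}$ ($v = 25 \left(-8\right) + \frac{2}{5} = -200 + 2 \cdot \frac{1}{5} = -200 + \frac{2}{5} = - \frac{998}{5} \approx -199.6$)
$\sqrt{v + H} = \sqrt{- \frac{998}{5} - 4341} = \sqrt{- \frac{22703}{5}} = \frac{i \sqrt{113515}}{5}$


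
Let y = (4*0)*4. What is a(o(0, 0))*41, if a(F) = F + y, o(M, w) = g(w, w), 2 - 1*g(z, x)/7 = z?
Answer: 574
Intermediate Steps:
g(z, x) = 14 - 7*z
o(M, w) = 14 - 7*w
y = 0 (y = 0*4 = 0)
a(F) = F (a(F) = F + 0 = F)
a(o(0, 0))*41 = (14 - 7*0)*41 = (14 + 0)*41 = 14*41 = 574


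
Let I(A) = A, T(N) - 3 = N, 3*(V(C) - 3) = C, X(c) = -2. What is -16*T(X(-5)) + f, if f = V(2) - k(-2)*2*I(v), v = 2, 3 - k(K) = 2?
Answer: -49/3 ≈ -16.333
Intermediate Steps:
k(K) = 1 (k(K) = 3 - 1*2 = 3 - 2 = 1)
V(C) = 3 + C/3
T(N) = 3 + N
f = -1/3 (f = (3 + (1/3)*2) - 1*2*2 = (3 + 2/3) - 2*2 = 11/3 - 1*4 = 11/3 - 4 = -1/3 ≈ -0.33333)
-16*T(X(-5)) + f = -16*(3 - 2) - 1/3 = -16*1 - 1/3 = -16 - 1/3 = -49/3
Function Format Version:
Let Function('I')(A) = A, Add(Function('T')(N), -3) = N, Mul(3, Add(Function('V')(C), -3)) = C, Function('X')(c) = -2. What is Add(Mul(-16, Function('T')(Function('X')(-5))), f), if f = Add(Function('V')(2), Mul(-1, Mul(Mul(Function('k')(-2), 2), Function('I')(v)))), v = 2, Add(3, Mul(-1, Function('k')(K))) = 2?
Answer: Rational(-49, 3) ≈ -16.333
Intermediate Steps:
Function('k')(K) = 1 (Function('k')(K) = Add(3, Mul(-1, 2)) = Add(3, -2) = 1)
Function('V')(C) = Add(3, Mul(Rational(1, 3), C))
Function('T')(N) = Add(3, N)
f = Rational(-1, 3) (f = Add(Add(3, Mul(Rational(1, 3), 2)), Mul(-1, Mul(Mul(1, 2), 2))) = Add(Add(3, Rational(2, 3)), Mul(-1, Mul(2, 2))) = Add(Rational(11, 3), Mul(-1, 4)) = Add(Rational(11, 3), -4) = Rational(-1, 3) ≈ -0.33333)
Add(Mul(-16, Function('T')(Function('X')(-5))), f) = Add(Mul(-16, Add(3, -2)), Rational(-1, 3)) = Add(Mul(-16, 1), Rational(-1, 3)) = Add(-16, Rational(-1, 3)) = Rational(-49, 3)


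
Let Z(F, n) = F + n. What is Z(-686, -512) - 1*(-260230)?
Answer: 259032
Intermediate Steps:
Z(-686, -512) - 1*(-260230) = (-686 - 512) - 1*(-260230) = -1198 + 260230 = 259032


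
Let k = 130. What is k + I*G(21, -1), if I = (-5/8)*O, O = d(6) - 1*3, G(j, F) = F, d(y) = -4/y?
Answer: 3065/24 ≈ 127.71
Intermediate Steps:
O = -11/3 (O = -4/6 - 1*3 = -4*⅙ - 3 = -⅔ - 3 = -11/3 ≈ -3.6667)
I = 55/24 (I = -5/8*(-11/3) = 55/24 ≈ 2.2917)
k + I*G(21, -1) = 130 + (55/24)*(-1) = 130 - 55/24 = 3065/24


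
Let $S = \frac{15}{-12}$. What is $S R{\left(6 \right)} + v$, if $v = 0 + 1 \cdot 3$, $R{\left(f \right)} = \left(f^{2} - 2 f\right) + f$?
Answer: $- \frac{69}{2} \approx -34.5$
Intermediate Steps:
$R{\left(f \right)} = f^{2} - f$
$v = 3$ ($v = 0 + 3 = 3$)
$S = - \frac{5}{4}$ ($S = 15 \left(- \frac{1}{12}\right) = - \frac{5}{4} \approx -1.25$)
$S R{\left(6 \right)} + v = - \frac{5 \cdot 6 \left(-1 + 6\right)}{4} + 3 = - \frac{5 \cdot 6 \cdot 5}{4} + 3 = \left(- \frac{5}{4}\right) 30 + 3 = - \frac{75}{2} + 3 = - \frac{69}{2}$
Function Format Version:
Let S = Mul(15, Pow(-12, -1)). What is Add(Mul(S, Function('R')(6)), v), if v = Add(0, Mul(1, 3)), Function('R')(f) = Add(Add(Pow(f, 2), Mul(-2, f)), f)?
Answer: Rational(-69, 2) ≈ -34.500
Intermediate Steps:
Function('R')(f) = Add(Pow(f, 2), Mul(-1, f))
v = 3 (v = Add(0, 3) = 3)
S = Rational(-5, 4) (S = Mul(15, Rational(-1, 12)) = Rational(-5, 4) ≈ -1.2500)
Add(Mul(S, Function('R')(6)), v) = Add(Mul(Rational(-5, 4), Mul(6, Add(-1, 6))), 3) = Add(Mul(Rational(-5, 4), Mul(6, 5)), 3) = Add(Mul(Rational(-5, 4), 30), 3) = Add(Rational(-75, 2), 3) = Rational(-69, 2)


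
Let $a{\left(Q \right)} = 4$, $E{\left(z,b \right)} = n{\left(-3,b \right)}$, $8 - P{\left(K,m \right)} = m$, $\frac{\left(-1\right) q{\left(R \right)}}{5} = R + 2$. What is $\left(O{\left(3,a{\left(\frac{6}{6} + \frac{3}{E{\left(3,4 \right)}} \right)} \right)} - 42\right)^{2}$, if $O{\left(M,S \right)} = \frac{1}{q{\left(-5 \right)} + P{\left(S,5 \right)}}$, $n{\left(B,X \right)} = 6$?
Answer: $\frac{570025}{324} \approx 1759.3$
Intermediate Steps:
$q{\left(R \right)} = -10 - 5 R$ ($q{\left(R \right)} = - 5 \left(R + 2\right) = - 5 \left(2 + R\right) = -10 - 5 R$)
$P{\left(K,m \right)} = 8 - m$
$E{\left(z,b \right)} = 6$
$O{\left(M,S \right)} = \frac{1}{18}$ ($O{\left(M,S \right)} = \frac{1}{\left(-10 - -25\right) + \left(8 - 5\right)} = \frac{1}{\left(-10 + 25\right) + \left(8 - 5\right)} = \frac{1}{15 + 3} = \frac{1}{18}$)
$\left(O{\left(3,a{\left(\frac{6}{6} + \frac{3}{E{\left(3,4 \right)}} \right)} \right)} - 42\right)^{2} = \left(\frac{1}{18} - 42\right)^{2} = \left(- \frac{755}{18}\right)^{2} = \frac{570025}{324}$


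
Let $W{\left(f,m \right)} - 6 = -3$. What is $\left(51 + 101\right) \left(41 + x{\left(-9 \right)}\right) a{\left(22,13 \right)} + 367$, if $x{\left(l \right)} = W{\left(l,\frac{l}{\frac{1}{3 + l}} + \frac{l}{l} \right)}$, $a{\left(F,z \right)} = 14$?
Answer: $93999$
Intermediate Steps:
$W{\left(f,m \right)} = 3$ ($W{\left(f,m \right)} = 6 - 3 = 3$)
$x{\left(l \right)} = 3$
$\left(51 + 101\right) \left(41 + x{\left(-9 \right)}\right) a{\left(22,13 \right)} + 367 = \left(51 + 101\right) \left(41 + 3\right) 14 + 367 = 152 \cdot 44 \cdot 14 + 367 = 6688 \cdot 14 + 367 = 93632 + 367 = 93999$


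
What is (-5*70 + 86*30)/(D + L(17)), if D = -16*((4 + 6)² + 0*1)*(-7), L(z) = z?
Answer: 2230/11217 ≈ 0.19881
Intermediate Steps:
D = 11200 (D = -16*(10² + 0)*(-7) = -16*(100 + 0)*(-7) = -1600*(-7) = -16*(-700) = 11200)
(-5*70 + 86*30)/(D + L(17)) = (-5*70 + 86*30)/(11200 + 17) = (-350 + 2580)/11217 = 2230*(1/11217) = 2230/11217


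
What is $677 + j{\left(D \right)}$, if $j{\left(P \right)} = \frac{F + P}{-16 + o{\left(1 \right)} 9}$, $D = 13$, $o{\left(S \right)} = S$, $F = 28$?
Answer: $\frac{4698}{7} \approx 671.14$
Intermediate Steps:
$j{\left(P \right)} = -4 - \frac{P}{7}$ ($j{\left(P \right)} = \frac{28 + P}{-16 + 1 \cdot 9} = \frac{28 + P}{-16 + 9} = \frac{28 + P}{-7} = \left(28 + P\right) \left(- \frac{1}{7}\right) = -4 - \frac{P}{7}$)
$677 + j{\left(D \right)} = 677 - \frac{41}{7} = \frac{4698}{7}$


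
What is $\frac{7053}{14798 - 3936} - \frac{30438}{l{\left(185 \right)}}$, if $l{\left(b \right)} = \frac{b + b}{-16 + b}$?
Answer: $- \frac{27935878677}{2009470} \approx -13902.0$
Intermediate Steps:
$l{\left(b \right)} = \frac{2 b}{-16 + b}$
$\frac{7053}{14798 - 3936} - \frac{30438}{l{\left(185 \right)}} = \frac{7053}{14798 - 3936} - \frac{30438}{2 \cdot 185 \frac{1}{-16 + 185}} = \frac{7053}{14798 - 3936} - \frac{30438}{2 \cdot 185 \cdot \frac{1}{169}} = \frac{7053}{10862} - \frac{30438}{2 \cdot 185 \cdot \frac{1}{169}} = 7053 \cdot \frac{1}{10862} - \frac{30438}{\frac{370}{169}} = \frac{7053}{10862} - \frac{2572011}{185} = - \frac{27935878677}{2009470}$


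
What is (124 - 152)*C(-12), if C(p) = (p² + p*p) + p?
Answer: -7728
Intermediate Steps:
C(p) = p + 2*p² (C(p) = (p² + p²) + p = 2*p² + p = p + 2*p²)
(124 - 152)*C(-12) = (124 - 152)*(-12*(1 + 2*(-12))) = -(-336)*(1 - 24) = -(-336)*(-23) = -28*276 = -7728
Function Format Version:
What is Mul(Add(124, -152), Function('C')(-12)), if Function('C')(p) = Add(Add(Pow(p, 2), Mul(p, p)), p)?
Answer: -7728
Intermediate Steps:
Function('C')(p) = Add(p, Mul(2, Pow(p, 2))) (Function('C')(p) = Add(Add(Pow(p, 2), Pow(p, 2)), p) = Add(Mul(2, Pow(p, 2)), p) = Add(p, Mul(2, Pow(p, 2))))
Mul(Add(124, -152), Function('C')(-12)) = Mul(Add(124, -152), Mul(-12, Add(1, Mul(2, -12)))) = Mul(-28, Mul(-12, Add(1, -24))) = Mul(-28, Mul(-12, -23)) = Mul(-28, 276) = -7728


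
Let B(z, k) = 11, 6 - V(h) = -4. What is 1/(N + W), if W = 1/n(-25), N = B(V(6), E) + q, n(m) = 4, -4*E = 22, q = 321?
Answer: 4/1329 ≈ 0.0030098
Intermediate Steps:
E = -11/2 (E = -¼*22 = -11/2 ≈ -5.5000)
V(h) = 10 (V(h) = 6 - 1*(-4) = 6 + 4 = 10)
N = 332 (N = 11 + 321 = 332)
W = ¼ (W = 1/4 = ¼ ≈ 0.25000)
1/(N + W) = 1/(332 + ¼) = 1/(1329/4) = 4/1329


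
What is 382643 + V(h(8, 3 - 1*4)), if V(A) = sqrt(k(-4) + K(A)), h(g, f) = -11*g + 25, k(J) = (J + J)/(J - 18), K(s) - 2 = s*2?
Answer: 382643 + 4*I*sqrt(935)/11 ≈ 3.8264e+5 + 11.119*I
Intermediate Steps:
K(s) = 2 + 2*s (K(s) = 2 + s*2 = 2 + 2*s)
k(J) = 2*J/(-18 + J) (k(J) = (2*J)/(-18 + J) = 2*J/(-18 + J))
h(g, f) = 25 - 11*g
V(A) = sqrt(26/11 + 2*A) (V(A) = sqrt(2*(-4)/(-18 - 4) + (2 + 2*A)) = sqrt(2*(-4)/(-22) + (2 + 2*A)) = sqrt(2*(-4)*(-1/22) + (2 + 2*A)) = sqrt(4/11 + (2 + 2*A)) = sqrt(26/11 + 2*A))
382643 + V(h(8, 3 - 1*4)) = 382643 + sqrt(286 + 242*(25 - 11*8))/11 = 382643 + sqrt(286 + 242*(25 - 88))/11 = 382643 + sqrt(286 + 242*(-63))/11 = 382643 + sqrt(286 - 15246)/11 = 382643 + sqrt(-14960)/11 = 382643 + (4*I*sqrt(935))/11 = 382643 + 4*I*sqrt(935)/11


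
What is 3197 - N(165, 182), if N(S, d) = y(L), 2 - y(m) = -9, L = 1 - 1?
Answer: 3186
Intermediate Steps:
L = 0
y(m) = 11 (y(m) = 2 - 1*(-9) = 2 + 9 = 11)
N(S, d) = 11
3197 - N(165, 182) = 3197 - 1*11 = 3197 - 11 = 3186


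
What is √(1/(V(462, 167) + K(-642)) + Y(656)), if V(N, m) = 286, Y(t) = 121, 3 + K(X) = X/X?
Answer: √2439915/142 ≈ 11.000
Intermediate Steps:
K(X) = -2 (K(X) = -3 + X/X = -3 + 1 = -2)
√(1/(V(462, 167) + K(-642)) + Y(656)) = √(1/(286 - 2) + 121) = √(1/284 + 121) = √(34365/284) = √2439915/142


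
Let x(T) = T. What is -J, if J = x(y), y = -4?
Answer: 4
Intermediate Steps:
J = -4
-J = -1*(-4) = 4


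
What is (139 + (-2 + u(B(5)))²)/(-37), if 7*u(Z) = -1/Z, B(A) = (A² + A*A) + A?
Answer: -21197716/5484325 ≈ -3.8651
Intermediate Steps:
B(A) = A + 2*A² (B(A) = (A² + A²) + A = 2*A² + A = A + 2*A²)
u(Z) = -1/(7*Z) (u(Z) = (-1/Z)/7 = -1/(7*Z))
(139 + (-2 + u(B(5)))²)/(-37) = (139 + (-2 - 1/(5*(1 + 2*5))/7)²)/(-37) = (139 + (-2 - 1/(5*(1 + 10))/7)²)*(-1/37) = (139 + (-2 - 1/(7*(5*11)))²)*(-1/37) = (139 + (-2 - ⅐/55)²)*(-1/37) = (139 + (-2 - ⅐*1/55)²)*(-1/37) = (139 + (-2 - 1/385)²)*(-1/37) = (139 + (-771/385)²)*(-1/37) = (139 + 594441/148225)*(-1/37) = (21197716/148225)*(-1/37) = -21197716/5484325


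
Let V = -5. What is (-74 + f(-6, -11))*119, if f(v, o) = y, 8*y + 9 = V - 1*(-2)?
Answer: -17969/2 ≈ -8984.5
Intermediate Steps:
y = -3/2 (y = -9/8 + (-5 - 1*(-2))/8 = -9/8 + (-5 + 2)/8 = -9/8 + (⅛)*(-3) = -9/8 - 3/8 = -3/2 ≈ -1.5000)
f(v, o) = -3/2
(-74 + f(-6, -11))*119 = (-74 - 3/2)*119 = -151/2*119 = -17969/2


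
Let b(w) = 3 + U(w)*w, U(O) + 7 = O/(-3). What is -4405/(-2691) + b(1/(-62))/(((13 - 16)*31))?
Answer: 171394739/106890108 ≈ 1.6035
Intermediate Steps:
U(O) = -7 - O/3 (U(O) = -7 + O/(-3) = -7 + O*(-1/3) = -7 - O/3)
b(w) = 3 + w*(-7 - w/3) (b(w) = 3 + (-7 - w/3)*w = 3 + w*(-7 - w/3))
-4405/(-2691) + b(1/(-62))/(((13 - 16)*31)) = -4405/(-2691) + (3 - 1/3*(21 + 1/(-62))/(-62))/(((13 - 16)*31)) = -4405*(-1/2691) + (3 - 1/3*(-1/62)*(21 - 1/62))/((-3*31)) = 4405/2691 + (3 - 1/3*(-1/62)*1301/62)/(-93) = 4405/2691 + (3 + 1301/11532)*(-1/93) = 4405/2691 + (35897/11532)*(-1/93) = 4405/2691 - 35897/1072476 = 171394739/106890108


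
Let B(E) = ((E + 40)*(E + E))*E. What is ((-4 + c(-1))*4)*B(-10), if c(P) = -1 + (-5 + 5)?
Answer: -120000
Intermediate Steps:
c(P) = -1 (c(P) = -1 + 0 = -1)
B(E) = 2*E**2*(40 + E) (B(E) = ((40 + E)*(2*E))*E = (2*E*(40 + E))*E = 2*E**2*(40 + E))
((-4 + c(-1))*4)*B(-10) = ((-4 - 1)*4)*(2*(-10)**2*(40 - 10)) = (-5*4)*(2*100*30) = -20*6000 = -120000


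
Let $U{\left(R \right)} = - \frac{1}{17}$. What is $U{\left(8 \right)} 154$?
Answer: $- \frac{154}{17} \approx -9.0588$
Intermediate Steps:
$U{\left(R \right)} = - \frac{1}{17}$ ($U{\left(R \right)} = \left(-1\right) \frac{1}{17} = - \frac{1}{17}$)
$U{\left(8 \right)} 154 = \left(- \frac{1}{17}\right) 154 = - \frac{154}{17}$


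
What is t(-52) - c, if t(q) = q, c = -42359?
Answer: 42307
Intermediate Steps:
t(-52) - c = -52 - 1*(-42359) = -52 + 42359 = 42307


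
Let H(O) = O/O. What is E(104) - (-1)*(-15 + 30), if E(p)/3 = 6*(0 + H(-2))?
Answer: 33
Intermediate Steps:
H(O) = 1
E(p) = 18 (E(p) = 3*(6*(0 + 1)) = 3*(6*1) = 3*6 = 18)
E(104) - (-1)*(-15 + 30) = 18 - (-1)*(-15 + 30) = 18 - (-1)*15 = 18 - 1*(-15) = 18 + 15 = 33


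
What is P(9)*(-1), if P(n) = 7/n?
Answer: -7/9 ≈ -0.77778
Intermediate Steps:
P(9)*(-1) = (7/9)*(-1) = -7/9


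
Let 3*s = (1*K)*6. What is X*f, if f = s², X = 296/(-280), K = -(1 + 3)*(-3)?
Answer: -21312/35 ≈ -608.91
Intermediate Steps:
K = 12 (K = -1*4*(-3) = -4*(-3) = 12)
s = 24 (s = ((1*12)*6)/3 = (12*6)/3 = (⅓)*72 = 24)
X = -37/35 (X = 296*(-1/280) = -37/35 ≈ -1.0571)
f = 576 (f = 24² = 576)
X*f = -37/35*576 = -21312/35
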